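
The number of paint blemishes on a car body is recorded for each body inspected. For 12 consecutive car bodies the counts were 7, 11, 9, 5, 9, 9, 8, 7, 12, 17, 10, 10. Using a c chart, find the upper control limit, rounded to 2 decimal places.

18.75

c̄ = (7 + 11 + 9 + 5 + 9 + 9 + 8 + 7 + 12 + 17 + 10 + 10) / 12 = 114 / 12 = 9.5000
UCL = c̄ + 3√c̄ = 9.5000 + 3 × √9.5000 = 9.5000 + 3 × 3.0822 = 18.7466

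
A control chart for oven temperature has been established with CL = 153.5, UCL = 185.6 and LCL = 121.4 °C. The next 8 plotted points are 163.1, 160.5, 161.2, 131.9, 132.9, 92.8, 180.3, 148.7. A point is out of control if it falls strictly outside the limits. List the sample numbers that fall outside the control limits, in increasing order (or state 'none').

Compare each point to [121.4, 185.6]: sample 6 = 92.8 < LCL.

6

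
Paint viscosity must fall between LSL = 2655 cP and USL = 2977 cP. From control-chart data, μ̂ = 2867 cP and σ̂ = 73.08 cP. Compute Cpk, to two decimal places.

Cpu = (USL − μ̂) / (3σ̂) = (2977 − 2867) / (3 × 73.08) = 0.5017; Cpl = (μ̂ − LSL) / (3σ̂) = (2867 − 2655) / (3 × 73.08) = 0.9670; Cpk = min(Cpu, Cpl) = 0.5017

0.50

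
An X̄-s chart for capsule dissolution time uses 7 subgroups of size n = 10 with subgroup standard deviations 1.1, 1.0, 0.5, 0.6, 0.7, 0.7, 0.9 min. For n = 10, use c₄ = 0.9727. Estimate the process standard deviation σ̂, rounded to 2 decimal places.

s̄ = (1.1 + 1.0 + 0.5 + 0.6 + 0.7 + 0.7 + 0.9) / 7 = 0.7857
σ̂ = s̄ / c₄ = 0.7857 / 0.9727 = 0.8078

0.81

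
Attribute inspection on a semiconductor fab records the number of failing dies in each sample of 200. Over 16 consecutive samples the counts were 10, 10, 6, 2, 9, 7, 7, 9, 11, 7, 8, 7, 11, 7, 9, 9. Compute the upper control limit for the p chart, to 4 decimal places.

0.0820

p̄ = Σdᵢ / (k·n) = 129 / (16 × 200) = 0.04031
UCL = p̄ + 3·√(p̄(1−p̄)/n) = 0.04031 + 3 × √(0.04031×0.95969/200) = 0.04031 + 3 × 0.01391 = 0.08204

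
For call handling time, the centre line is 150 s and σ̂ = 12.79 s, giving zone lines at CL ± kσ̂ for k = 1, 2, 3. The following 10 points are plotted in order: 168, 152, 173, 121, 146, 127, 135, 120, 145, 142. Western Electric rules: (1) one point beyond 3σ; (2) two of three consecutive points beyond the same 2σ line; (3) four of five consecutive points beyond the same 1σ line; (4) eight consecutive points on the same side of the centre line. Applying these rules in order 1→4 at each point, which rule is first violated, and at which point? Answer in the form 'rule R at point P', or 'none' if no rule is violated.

Zone of each point (C = within 1σ̂, B = 1σ̂–2σ̂, A = 2σ̂–3σ̂, * = beyond 3σ̂; sign = side of CL): 1:+B, 2:+C, 3:+B, 4:-A, 5:-C, 6:-B, 7:-B, 8:-A, 9:-C, 10:-C
Rule 3 (four of five consecutive points beyond the same 1σ limit) is satisfied at point 8.

rule 3 at point 8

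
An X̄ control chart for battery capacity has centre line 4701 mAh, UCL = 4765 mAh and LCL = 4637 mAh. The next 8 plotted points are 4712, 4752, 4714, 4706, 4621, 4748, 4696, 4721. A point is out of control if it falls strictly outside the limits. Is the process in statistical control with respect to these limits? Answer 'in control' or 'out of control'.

out of control

Compare each point to [4637, 4765]: sample 5 = 4621 < LCL.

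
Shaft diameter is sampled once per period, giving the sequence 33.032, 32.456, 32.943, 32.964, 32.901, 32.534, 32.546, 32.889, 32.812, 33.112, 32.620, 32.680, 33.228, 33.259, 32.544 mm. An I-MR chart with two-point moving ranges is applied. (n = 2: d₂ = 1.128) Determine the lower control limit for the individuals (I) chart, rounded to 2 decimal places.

32.06

X̄ = (33.032 + 32.456 + 32.943 + 32.964 + 32.901 + 32.534 + 32.546 + 32.889 + 32.812 + 33.112 + 32.620 + 32.680 + 33.228 + 33.259 + 32.544) / 15 = 32.8347
Moving ranges: 0.576, 0.487, 0.021, 0.063, 0.367, 0.012, 0.343, 0.077, 0.300, 0.492, 0.060, 0.548, 0.031, 0.715; M̄R̄ = 4.0920 / 14 = 0.2923
LCL = X̄ − 3·M̄R̄/d₂ = 32.8347 − 3 × 0.2923 / 1.128 = 32.0573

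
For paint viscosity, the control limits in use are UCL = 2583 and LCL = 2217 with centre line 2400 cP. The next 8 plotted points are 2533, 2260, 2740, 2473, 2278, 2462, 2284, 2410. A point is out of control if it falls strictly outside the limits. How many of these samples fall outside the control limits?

1

Compare each point to [2217, 2583]: sample 3 = 2740 > UCL.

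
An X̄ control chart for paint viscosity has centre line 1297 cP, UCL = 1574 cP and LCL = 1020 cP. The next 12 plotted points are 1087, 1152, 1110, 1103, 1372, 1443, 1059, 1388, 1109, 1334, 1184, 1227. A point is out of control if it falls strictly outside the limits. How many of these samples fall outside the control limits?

All 12 points lie within [1020, 1574].

0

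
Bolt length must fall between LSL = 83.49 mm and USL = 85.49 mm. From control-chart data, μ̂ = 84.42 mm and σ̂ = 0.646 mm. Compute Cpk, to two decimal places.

Cpu = (USL − μ̂) / (3σ̂) = (85.49 − 84.42) / (3 × 0.646) = 0.5521; Cpl = (μ̂ − LSL) / (3σ̂) = (84.42 − 83.49) / (3 × 0.646) = 0.4799; Cpk = min(Cpu, Cpl) = 0.4799

0.48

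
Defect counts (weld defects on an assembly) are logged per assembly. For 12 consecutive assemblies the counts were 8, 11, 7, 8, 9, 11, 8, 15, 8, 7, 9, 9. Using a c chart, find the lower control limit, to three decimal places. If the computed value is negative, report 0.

0.084

c̄ = (8 + 11 + 7 + 8 + 9 + 11 + 8 + 15 + 8 + 7 + 9 + 9) / 12 = 110 / 12 = 9.1667
LCL = c̄ − 3√c̄ = 9.1667 − 3 × 3.0277 = 0.0837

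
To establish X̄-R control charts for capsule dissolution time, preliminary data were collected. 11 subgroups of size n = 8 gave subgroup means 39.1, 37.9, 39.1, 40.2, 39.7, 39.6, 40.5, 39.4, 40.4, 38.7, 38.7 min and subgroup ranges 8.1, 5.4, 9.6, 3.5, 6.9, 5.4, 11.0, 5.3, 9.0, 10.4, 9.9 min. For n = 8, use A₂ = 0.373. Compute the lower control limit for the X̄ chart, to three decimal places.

36.526

X̄̄ = (39.1 + 37.9 + 39.1 + 40.2 + 39.7 + 39.6 + 40.5 + 39.4 + 40.4 + 38.7 + 38.7) / 11 = 433.3000 / 11 = 39.3909
R̄ = (8.1 + 5.4 + 9.6 + 3.5 + 6.9 + 5.4 + 11.0 + 5.3 + 9.0 + 10.4 + 9.9) / 11 = 84.5000 / 11 = 7.6818
LCL = X̄̄ − A₂·R̄ = 39.3909 − 0.373 × 7.6818 = 36.5256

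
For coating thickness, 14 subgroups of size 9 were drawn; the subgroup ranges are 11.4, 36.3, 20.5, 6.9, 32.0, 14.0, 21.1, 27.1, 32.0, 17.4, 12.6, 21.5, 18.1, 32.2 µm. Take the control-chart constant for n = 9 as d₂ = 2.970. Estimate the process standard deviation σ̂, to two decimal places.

R̄ = (11.4 + 36.3 + 20.5 + 6.9 + 32.0 + 14.0 + 21.1 + 27.1 + 32.0 + 17.4 + 12.6 + 21.5 + 18.1 + 32.2) / 14 = 21.6500
σ̂ = R̄ / d₂ = 21.6500 / 2.970 = 7.2896

7.29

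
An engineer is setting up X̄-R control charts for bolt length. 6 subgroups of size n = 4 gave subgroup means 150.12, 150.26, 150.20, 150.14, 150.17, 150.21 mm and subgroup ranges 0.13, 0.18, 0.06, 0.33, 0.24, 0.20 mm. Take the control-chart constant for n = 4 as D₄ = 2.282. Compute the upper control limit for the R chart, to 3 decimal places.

R̄ = (0.13 + 0.18 + 0.06 + 0.33 + 0.24 + 0.20) / 6 = 1.1400 / 6 = 0.1900
UCL_R = D₄·R̄ = 2.282 × 0.1900 = 0.4336

0.434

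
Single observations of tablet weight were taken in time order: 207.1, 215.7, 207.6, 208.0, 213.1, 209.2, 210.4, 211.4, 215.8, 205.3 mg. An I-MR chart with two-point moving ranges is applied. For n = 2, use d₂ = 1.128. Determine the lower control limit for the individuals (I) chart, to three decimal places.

197.594

X̄ = (207.1 + 215.7 + 207.6 + 208.0 + 213.1 + 209.2 + 210.4 + 211.4 + 215.8 + 205.3) / 10 = 210.3600
Moving ranges: 8.6, 8.1, 0.4, 5.1, 3.9, 1.2, 1.0, 4.4, 10.5; M̄R̄ = 43.2000 / 9 = 4.8000
LCL = X̄ − 3·M̄R̄/d₂ = 210.3600 − 3 × 4.8000 / 1.128 = 197.5940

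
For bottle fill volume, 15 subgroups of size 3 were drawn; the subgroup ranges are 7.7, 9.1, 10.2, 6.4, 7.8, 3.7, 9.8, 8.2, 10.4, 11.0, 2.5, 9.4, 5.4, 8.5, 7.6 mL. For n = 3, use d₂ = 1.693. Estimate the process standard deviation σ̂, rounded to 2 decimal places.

4.63

R̄ = (7.7 + 9.1 + 10.2 + 6.4 + 7.8 + 3.7 + 9.8 + 8.2 + 10.4 + 11.0 + 2.5 + 9.4 + 5.4 + 8.5 + 7.6) / 15 = 7.8467
σ̂ = R̄ / d₂ = 7.8467 / 1.693 = 4.6348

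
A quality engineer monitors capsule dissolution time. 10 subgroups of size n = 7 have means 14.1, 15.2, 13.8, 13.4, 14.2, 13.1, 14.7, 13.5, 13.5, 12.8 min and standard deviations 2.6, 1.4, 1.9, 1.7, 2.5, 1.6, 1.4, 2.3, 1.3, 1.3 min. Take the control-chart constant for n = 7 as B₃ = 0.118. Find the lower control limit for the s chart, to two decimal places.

s̄ = (2.6 + 1.4 + 1.9 + 1.7 + 2.5 + 1.6 + 1.4 + 2.3 + 1.3 + 1.3) / 10 = 1.8000
LCL_s = B₃·s̄ = 0.118 × 1.8000 = 0.2124

0.21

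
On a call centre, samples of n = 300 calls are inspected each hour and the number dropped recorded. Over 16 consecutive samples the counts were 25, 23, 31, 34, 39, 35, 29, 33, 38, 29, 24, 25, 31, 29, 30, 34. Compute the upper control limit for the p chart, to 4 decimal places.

0.1543

p̄ = Σdᵢ / (k·n) = 489 / (16 × 300) = 0.10187
UCL = p̄ + 3·√(p̄(1−p̄)/n) = 0.10187 + 3 × √(0.10187×0.89813/300) = 0.10187 + 3 × 0.01746 = 0.15427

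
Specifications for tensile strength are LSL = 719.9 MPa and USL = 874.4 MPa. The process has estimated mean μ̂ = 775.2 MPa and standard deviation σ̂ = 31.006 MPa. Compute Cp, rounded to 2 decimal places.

Cp = (USL − LSL) / (6σ̂) = (874.4 − 719.9) / (6 × 31.006) = 154.5000 / 186.0360 = 0.8305

0.83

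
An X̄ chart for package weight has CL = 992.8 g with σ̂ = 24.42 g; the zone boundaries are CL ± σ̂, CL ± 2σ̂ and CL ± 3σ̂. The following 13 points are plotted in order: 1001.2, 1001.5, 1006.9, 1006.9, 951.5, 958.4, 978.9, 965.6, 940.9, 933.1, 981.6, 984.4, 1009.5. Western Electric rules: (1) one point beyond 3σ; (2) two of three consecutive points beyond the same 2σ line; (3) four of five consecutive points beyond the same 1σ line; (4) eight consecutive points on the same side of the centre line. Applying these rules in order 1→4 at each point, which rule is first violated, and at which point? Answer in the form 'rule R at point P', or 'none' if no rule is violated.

Zone of each point (C = within 1σ̂, B = 1σ̂–2σ̂, A = 2σ̂–3σ̂, * = beyond 3σ̂; sign = side of CL): 1:+C, 2:+C, 3:+C, 4:+C, 5:-B, 6:-B, 7:-C, 8:-B, 9:-A, 10:-A, 11:-C, 12:-C, 13:+C
Rule 3 (four of five consecutive points beyond the same 1σ limit) is satisfied at point 9.

rule 3 at point 9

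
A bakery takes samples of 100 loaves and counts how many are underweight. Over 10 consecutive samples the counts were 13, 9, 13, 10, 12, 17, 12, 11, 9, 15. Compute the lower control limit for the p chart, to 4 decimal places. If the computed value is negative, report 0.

0.0232

p̄ = Σdᵢ / (k·n) = 121 / (10 × 100) = 0.12100
LCL = p̄ − 3·√(p̄(1−p̄)/n) = 0.12100 − 3 × 0.03261 = 0.02316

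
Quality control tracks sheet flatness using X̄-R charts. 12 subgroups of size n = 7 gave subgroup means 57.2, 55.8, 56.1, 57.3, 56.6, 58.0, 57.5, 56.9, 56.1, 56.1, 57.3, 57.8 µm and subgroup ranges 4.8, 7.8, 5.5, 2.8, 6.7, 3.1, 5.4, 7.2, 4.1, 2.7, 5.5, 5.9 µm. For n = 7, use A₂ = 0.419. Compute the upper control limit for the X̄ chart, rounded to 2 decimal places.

X̄̄ = (57.2 + 55.8 + 56.1 + 57.3 + 56.6 + 58.0 + 57.5 + 56.9 + 56.1 + 56.1 + 57.3 + 57.8) / 12 = 682.7000 / 12 = 56.8917
R̄ = (4.8 + 7.8 + 5.5 + 2.8 + 6.7 + 3.1 + 5.4 + 7.2 + 4.1 + 2.7 + 5.5 + 5.9) / 12 = 61.5000 / 12 = 5.1250
UCL = X̄̄ + A₂·R̄ = 56.8917 + 0.419 × 5.1250 = 59.0390

59.04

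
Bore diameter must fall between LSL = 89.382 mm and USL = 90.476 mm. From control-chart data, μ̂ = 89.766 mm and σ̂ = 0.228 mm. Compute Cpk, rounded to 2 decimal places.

Cpu = (USL − μ̂) / (3σ̂) = (90.476 − 89.766) / (3 × 0.228) = 1.0380; Cpl = (μ̂ − LSL) / (3σ̂) = (89.766 − 89.382) / (3 × 0.228) = 0.5614; Cpk = min(Cpu, Cpl) = 0.5614

0.56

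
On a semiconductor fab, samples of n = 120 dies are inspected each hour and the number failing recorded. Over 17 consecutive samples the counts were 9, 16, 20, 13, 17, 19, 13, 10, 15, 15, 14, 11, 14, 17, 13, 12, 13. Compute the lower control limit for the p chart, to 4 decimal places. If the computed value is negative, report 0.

0.0297

p̄ = Σdᵢ / (k·n) = 241 / (17 × 120) = 0.11814
LCL = p̄ − 3·√(p̄(1−p̄)/n) = 0.11814 − 3 × 0.02946 = 0.02974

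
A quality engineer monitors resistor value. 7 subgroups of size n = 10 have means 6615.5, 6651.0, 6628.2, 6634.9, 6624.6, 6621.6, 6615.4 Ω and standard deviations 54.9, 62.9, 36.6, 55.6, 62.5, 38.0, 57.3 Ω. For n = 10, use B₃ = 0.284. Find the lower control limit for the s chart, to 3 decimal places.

s̄ = (54.9 + 62.9 + 36.6 + 55.6 + 62.5 + 38.0 + 57.3) / 7 = 52.5429
LCL_s = B₃·s̄ = 0.284 × 52.5429 = 14.9222

14.922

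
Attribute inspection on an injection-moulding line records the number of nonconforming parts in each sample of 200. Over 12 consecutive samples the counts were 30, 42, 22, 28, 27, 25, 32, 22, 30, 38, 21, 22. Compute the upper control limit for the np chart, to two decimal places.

p̄ = Σdᵢ / (k·n) = 339 / (12 × 200) = 0.14125
UCL = np̄ + 3·√(np̄(1−p̄)) = 28.2500 + 3 × √(28.2500×0.85875) = 28.2500 + 3 × 4.9254 = 43.0262

43.03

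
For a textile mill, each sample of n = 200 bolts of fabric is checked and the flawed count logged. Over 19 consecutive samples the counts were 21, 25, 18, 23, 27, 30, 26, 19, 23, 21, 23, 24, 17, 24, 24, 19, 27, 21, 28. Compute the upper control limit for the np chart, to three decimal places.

36.733

p̄ = Σdᵢ / (k·n) = 440 / (19 × 200) = 0.11579
UCL = np̄ + 3·√(np̄(1−p̄)) = 23.1579 + 3 × √(23.1579×0.88421) = 23.1579 + 3 × 4.5251 = 36.7332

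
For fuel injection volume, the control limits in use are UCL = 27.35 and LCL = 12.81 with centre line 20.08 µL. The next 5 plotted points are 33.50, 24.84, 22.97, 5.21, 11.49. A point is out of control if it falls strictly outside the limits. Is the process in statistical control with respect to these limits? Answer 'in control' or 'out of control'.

Compare each point to [12.81, 27.35]: sample 1 = 33.50 > UCL; sample 4 = 5.21 < LCL; sample 5 = 11.49 < LCL.

out of control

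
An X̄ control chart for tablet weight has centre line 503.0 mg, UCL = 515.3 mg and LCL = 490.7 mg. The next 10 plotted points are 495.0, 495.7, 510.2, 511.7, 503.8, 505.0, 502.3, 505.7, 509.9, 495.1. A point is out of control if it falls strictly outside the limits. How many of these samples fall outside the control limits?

All 10 points lie within [490.7, 515.3].

0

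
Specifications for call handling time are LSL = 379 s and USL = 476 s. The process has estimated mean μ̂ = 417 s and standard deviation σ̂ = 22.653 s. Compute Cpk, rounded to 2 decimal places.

Cpu = (USL − μ̂) / (3σ̂) = (476 − 417) / (3 × 22.653) = 0.8682; Cpl = (μ̂ − LSL) / (3σ̂) = (417 − 379) / (3 × 22.653) = 0.5592; Cpk = min(Cpu, Cpl) = 0.5592

0.56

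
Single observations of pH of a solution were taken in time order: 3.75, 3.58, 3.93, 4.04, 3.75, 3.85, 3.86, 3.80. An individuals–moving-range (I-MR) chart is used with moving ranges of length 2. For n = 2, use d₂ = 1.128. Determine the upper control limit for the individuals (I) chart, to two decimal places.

4.23

X̄ = (3.75 + 3.58 + 3.93 + 4.04 + 3.75 + 3.85 + 3.86 + 3.80) / 8 = 3.8200
Moving ranges: 0.17, 0.35, 0.11, 0.29, 0.10, 0.01, 0.06; M̄R̄ = 1.0900 / 7 = 0.1557
UCL = X̄ + 3·M̄R̄/d₂ = 3.8200 + 3 × 0.1557 / 1.128 = 4.2341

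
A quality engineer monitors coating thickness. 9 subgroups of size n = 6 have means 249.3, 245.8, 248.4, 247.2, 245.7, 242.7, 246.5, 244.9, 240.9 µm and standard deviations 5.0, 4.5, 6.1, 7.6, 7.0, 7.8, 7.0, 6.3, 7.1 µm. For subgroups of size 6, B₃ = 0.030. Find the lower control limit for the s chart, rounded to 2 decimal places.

s̄ = (5.0 + 4.5 + 6.1 + 7.6 + 7.0 + 7.8 + 7.0 + 6.3 + 7.1) / 9 = 6.4889
LCL_s = B₃·s̄ = 0.030 × 6.4889 = 0.1947

0.19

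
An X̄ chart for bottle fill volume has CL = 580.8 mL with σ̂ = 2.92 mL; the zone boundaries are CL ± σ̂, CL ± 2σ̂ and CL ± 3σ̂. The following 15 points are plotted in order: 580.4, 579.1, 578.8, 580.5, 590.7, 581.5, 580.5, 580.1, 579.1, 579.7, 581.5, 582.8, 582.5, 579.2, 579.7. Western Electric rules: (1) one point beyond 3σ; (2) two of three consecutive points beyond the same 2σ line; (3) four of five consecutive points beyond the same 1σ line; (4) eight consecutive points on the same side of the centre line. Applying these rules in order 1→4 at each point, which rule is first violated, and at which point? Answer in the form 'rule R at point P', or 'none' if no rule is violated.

Zone of each point (C = within 1σ̂, B = 1σ̂–2σ̂, A = 2σ̂–3σ̂, * = beyond 3σ̂; sign = side of CL): 1:-C, 2:-C, 3:-C, 4:-C, 5:+*, 6:+C, 7:-C, 8:-C, 9:-C, 10:-C, 11:+C, 12:+C, 13:+C, 14:-C, 15:-C
Rule 1 (one point beyond the 3σ limits) is satisfied at point 5.

rule 1 at point 5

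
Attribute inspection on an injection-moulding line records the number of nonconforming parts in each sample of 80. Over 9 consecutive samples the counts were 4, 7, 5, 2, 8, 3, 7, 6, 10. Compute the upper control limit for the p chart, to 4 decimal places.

0.1590

p̄ = Σdᵢ / (k·n) = 52 / (9 × 80) = 0.07222
UCL = p̄ + 3·√(p̄(1−p̄)/n) = 0.07222 + 3 × √(0.07222×0.92778/80) = 0.07222 + 3 × 0.02894 = 0.15904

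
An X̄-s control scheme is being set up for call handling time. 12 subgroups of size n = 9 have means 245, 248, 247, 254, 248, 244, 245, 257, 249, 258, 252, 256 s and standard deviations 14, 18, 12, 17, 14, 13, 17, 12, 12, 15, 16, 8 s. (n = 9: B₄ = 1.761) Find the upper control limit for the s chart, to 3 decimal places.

s̄ = (14 + 18 + 12 + 17 + 14 + 13 + 17 + 12 + 12 + 15 + 16 + 8) / 12 = 14.0000
UCL_s = B₄·s̄ = 1.761 × 14.0000 = 24.6540

24.654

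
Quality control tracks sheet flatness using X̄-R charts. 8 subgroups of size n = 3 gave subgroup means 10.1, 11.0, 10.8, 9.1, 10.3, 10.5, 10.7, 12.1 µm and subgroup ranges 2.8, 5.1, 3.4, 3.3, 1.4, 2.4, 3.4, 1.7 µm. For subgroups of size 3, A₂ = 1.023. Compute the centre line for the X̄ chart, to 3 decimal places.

10.575

X̄̄ = (10.1 + 11.0 + 10.8 + 9.1 + 10.3 + 10.5 + 10.7 + 12.1) / 8 = 84.6000 / 8 = 10.5750
CL = X̄̄ = 10.5750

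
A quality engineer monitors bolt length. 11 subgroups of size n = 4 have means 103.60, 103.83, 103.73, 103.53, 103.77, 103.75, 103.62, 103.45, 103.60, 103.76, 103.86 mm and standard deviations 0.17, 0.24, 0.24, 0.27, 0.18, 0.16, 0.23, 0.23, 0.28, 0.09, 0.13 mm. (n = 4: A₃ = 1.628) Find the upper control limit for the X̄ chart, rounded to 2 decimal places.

X̄̄ = (103.60 + 103.83 + 103.73 + 103.53 + 103.77 + 103.75 + 103.62 + 103.45 + 103.60 + 103.76 + 103.86) / 11 = 103.6818
s̄ = (0.17 + 0.24 + 0.24 + 0.27 + 0.18 + 0.16 + 0.23 + 0.23 + 0.28 + 0.09 + 0.13) / 11 = 0.2018
UCL = X̄̄ + A₃·s̄ = 103.6818 + 1.628 × 0.2018 = 104.0104

104.01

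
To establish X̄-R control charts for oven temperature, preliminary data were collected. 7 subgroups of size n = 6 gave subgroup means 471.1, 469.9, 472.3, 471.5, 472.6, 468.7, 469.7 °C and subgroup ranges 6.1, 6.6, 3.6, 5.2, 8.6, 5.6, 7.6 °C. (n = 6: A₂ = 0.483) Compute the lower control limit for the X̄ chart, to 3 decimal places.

467.841

X̄̄ = (471.1 + 469.9 + 472.3 + 471.5 + 472.6 + 468.7 + 469.7) / 7 = 3295.8000 / 7 = 470.8286
R̄ = (6.1 + 6.6 + 3.6 + 5.2 + 8.6 + 5.6 + 7.6) / 7 = 43.3000 / 7 = 6.1857
LCL = X̄̄ − A₂·R̄ = 470.8286 − 0.483 × 6.1857 = 467.8409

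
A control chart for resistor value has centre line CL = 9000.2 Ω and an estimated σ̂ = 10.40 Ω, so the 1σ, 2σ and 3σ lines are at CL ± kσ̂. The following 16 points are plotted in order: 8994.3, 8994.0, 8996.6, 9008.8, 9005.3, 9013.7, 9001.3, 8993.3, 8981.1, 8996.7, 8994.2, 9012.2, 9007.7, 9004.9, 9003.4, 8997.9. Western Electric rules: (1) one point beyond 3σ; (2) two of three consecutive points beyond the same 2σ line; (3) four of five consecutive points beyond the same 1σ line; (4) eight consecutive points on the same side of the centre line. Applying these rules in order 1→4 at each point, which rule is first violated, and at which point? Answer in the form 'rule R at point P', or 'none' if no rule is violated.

none

Zone of each point (C = within 1σ̂, B = 1σ̂–2σ̂, A = 2σ̂–3σ̂, * = beyond 3σ̂; sign = side of CL): 1:-C, 2:-C, 3:-C, 4:+C, 5:+C, 6:+B, 7:+C, 8:-C, 9:-B, 10:-C, 11:-C, 12:+B, 13:+C, 14:+C, 15:+C, 16:-C
No rule fires across all 16 points.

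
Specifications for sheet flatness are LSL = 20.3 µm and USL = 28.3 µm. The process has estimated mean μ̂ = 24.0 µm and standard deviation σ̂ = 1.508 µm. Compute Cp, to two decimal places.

Cp = (USL − LSL) / (6σ̂) = (28.3 − 20.3) / (6 × 1.508) = 8.0000 / 9.0480 = 0.8842

0.88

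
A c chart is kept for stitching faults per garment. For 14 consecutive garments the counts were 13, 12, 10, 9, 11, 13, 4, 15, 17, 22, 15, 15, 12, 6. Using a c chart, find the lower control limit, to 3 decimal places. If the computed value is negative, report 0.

1.852

c̄ = (13 + 12 + 10 + 9 + 11 + 13 + 4 + 15 + 17 + 22 + 15 + 15 + 12 + 6) / 14 = 174 / 14 = 12.4286
LCL = c̄ − 3√c̄ = 12.4286 − 3 × 3.5254 = 1.8523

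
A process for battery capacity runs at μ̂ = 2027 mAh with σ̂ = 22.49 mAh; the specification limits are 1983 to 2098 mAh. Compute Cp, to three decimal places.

Cp = (USL − LSL) / (6σ̂) = (2098 − 1983) / (6 × 22.49) = 115.0000 / 134.9400 = 0.8522

0.852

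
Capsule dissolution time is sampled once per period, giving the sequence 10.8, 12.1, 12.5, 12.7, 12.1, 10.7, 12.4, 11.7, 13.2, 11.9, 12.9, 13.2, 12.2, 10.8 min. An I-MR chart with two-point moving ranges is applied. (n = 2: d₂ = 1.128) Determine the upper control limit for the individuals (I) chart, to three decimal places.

X̄ = (10.8 + 12.1 + 12.5 + 12.7 + 12.1 + 10.7 + 12.4 + 11.7 + 13.2 + 11.9 + 12.9 + 13.2 + 12.2 + 10.8) / 14 = 12.0857
Moving ranges: 1.3, 0.4, 0.2, 0.6, 1.4, 1.7, 0.7, 1.5, 1.3, 1.0, 0.3, 1.0, 1.4; M̄R̄ = 12.8000 / 13 = 0.9846
UCL = X̄ + 3·M̄R̄/d₂ = 12.0857 + 3 × 0.9846 / 1.128 = 14.7044

14.704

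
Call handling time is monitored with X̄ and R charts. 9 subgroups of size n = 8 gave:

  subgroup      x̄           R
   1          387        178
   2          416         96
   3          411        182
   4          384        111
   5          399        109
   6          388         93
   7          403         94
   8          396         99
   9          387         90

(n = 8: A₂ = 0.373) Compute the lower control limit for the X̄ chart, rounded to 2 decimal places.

X̄̄ = (387 + 416 + 411 + 384 + 399 + 388 + 403 + 396 + 387) / 9 = 3571.0000 / 9 = 396.7778
R̄ = (178 + 96 + 182 + 111 + 109 + 93 + 94 + 99 + 90) / 9 = 1052.0000 / 9 = 116.8889
LCL = X̄̄ − A₂·R̄ = 396.7778 − 0.373 × 116.8889 = 353.1782

353.18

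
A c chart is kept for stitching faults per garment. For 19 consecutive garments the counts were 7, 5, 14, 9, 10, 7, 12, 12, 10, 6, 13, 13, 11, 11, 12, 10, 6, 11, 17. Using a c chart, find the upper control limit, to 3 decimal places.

c̄ = (7 + 5 + 14 + 9 + 10 + 7 + 12 + 12 + 10 + 6 + 13 + 13 + 11 + 11 + 12 + 10 + 6 + 11 + 17) / 19 = 196 / 19 = 10.3158
UCL = c̄ + 3√c̄ = 10.3158 + 3 × √10.3158 = 10.3158 + 3 × 3.2118 = 19.9513

19.951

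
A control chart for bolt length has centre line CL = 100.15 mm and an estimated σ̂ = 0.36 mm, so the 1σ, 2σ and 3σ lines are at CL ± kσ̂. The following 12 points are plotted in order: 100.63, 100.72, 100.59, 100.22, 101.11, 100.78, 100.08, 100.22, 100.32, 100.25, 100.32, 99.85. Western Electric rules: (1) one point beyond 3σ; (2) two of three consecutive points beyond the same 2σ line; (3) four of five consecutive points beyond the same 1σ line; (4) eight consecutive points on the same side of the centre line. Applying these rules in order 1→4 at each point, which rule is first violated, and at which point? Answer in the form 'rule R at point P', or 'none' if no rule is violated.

rule 3 at point 5

Zone of each point (C = within 1σ̂, B = 1σ̂–2σ̂, A = 2σ̂–3σ̂, * = beyond 3σ̂; sign = side of CL): 1:+B, 2:+B, 3:+B, 4:+C, 5:+A, 6:+B, 7:-C, 8:+C, 9:+C, 10:+C, 11:+C, 12:-C
Rule 3 (four of five consecutive points beyond the same 1σ limit) is satisfied at point 5.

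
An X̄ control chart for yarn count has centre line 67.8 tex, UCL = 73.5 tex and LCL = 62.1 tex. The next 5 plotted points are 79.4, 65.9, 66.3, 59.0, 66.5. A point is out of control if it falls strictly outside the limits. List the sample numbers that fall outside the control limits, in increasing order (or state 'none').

Compare each point to [62.1, 73.5]: sample 1 = 79.4 > UCL; sample 4 = 59.0 < LCL.

1, 4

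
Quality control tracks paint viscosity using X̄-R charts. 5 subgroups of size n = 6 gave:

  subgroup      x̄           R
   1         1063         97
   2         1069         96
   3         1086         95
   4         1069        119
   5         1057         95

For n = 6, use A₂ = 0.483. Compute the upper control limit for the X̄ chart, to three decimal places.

1117.293

X̄̄ = (1063 + 1069 + 1086 + 1069 + 1057) / 5 = 5344.0000 / 5 = 1068.8000
R̄ = (97 + 96 + 95 + 119 + 95) / 5 = 502.0000 / 5 = 100.4000
UCL = X̄̄ + A₂·R̄ = 1068.8000 + 0.483 × 100.4000 = 1117.2932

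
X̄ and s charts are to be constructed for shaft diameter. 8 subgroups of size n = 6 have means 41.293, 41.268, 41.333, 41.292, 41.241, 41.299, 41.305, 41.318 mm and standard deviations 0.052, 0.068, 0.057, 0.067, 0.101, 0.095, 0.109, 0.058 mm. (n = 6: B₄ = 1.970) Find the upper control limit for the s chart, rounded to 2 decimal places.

s̄ = (0.052 + 0.068 + 0.057 + 0.067 + 0.101 + 0.095 + 0.109 + 0.058) / 8 = 0.0759
UCL_s = B₄·s̄ = 1.970 × 0.0759 = 0.1495

0.15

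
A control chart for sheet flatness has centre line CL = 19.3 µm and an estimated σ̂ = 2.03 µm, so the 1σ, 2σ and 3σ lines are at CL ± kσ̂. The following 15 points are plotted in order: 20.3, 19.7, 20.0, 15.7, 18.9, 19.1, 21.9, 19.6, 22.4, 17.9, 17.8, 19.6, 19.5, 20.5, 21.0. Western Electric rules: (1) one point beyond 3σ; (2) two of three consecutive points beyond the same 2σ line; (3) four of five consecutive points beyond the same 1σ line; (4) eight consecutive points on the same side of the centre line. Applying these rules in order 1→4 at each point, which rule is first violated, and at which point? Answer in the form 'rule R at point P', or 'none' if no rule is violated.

none

Zone of each point (C = within 1σ̂, B = 1σ̂–2σ̂, A = 2σ̂–3σ̂, * = beyond 3σ̂; sign = side of CL): 1:+C, 2:+C, 3:+C, 4:-B, 5:-C, 6:-C, 7:+B, 8:+C, 9:+B, 10:-C, 11:-C, 12:+C, 13:+C, 14:+C, 15:+C
No rule fires across all 15 points.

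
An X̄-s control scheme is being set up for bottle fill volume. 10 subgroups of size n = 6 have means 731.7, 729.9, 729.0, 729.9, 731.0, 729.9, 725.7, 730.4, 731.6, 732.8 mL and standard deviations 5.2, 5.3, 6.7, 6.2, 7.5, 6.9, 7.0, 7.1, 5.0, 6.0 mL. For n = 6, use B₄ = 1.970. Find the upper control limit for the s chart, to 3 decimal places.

12.391

s̄ = (5.2 + 5.3 + 6.7 + 6.2 + 7.5 + 6.9 + 7.0 + 7.1 + 5.0 + 6.0) / 10 = 6.2900
UCL_s = B₄·s̄ = 1.970 × 6.2900 = 12.3913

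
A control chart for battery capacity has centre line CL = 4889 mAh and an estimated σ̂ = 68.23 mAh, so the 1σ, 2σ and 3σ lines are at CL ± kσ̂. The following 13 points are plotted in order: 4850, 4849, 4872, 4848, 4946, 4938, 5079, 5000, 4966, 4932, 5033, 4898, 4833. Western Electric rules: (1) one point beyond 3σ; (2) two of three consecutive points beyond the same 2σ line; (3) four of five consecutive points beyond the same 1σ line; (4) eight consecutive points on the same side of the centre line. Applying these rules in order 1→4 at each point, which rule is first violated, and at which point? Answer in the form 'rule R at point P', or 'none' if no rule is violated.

Zone of each point (C = within 1σ̂, B = 1σ̂–2σ̂, A = 2σ̂–3σ̂, * = beyond 3σ̂; sign = side of CL): 1:-C, 2:-C, 3:-C, 4:-C, 5:+C, 6:+C, 7:+A, 8:+B, 9:+B, 10:+C, 11:+A, 12:+C, 13:-C
Rule 3 (four of five consecutive points beyond the same 1σ limit) is satisfied at point 11.

rule 3 at point 11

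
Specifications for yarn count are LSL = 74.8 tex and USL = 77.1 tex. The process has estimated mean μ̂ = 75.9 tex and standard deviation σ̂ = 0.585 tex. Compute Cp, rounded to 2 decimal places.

0.66

Cp = (USL − LSL) / (6σ̂) = (77.1 − 74.8) / (6 × 0.585) = 2.3000 / 3.5100 = 0.6553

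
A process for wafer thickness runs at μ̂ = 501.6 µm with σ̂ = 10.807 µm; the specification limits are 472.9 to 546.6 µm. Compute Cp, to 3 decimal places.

Cp = (USL − LSL) / (6σ̂) = (546.6 − 472.9) / (6 × 10.807) = 73.7000 / 64.8420 = 1.1366

1.137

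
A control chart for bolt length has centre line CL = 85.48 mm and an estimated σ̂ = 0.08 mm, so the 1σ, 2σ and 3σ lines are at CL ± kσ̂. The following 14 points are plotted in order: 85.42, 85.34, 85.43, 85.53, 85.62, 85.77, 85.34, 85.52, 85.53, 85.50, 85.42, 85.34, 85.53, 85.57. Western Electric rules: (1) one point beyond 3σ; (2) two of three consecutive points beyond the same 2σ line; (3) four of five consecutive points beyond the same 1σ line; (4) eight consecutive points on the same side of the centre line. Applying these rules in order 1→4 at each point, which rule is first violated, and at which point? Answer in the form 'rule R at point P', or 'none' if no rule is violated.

rule 1 at point 6

Zone of each point (C = within 1σ̂, B = 1σ̂–2σ̂, A = 2σ̂–3σ̂, * = beyond 3σ̂; sign = side of CL): 1:-C, 2:-B, 3:-C, 4:+C, 5:+B, 6:+*, 7:-B, 8:+C, 9:+C, 10:+C, 11:-C, 12:-B, 13:+C, 14:+B
Rule 1 (one point beyond the 3σ limits) is satisfied at point 6.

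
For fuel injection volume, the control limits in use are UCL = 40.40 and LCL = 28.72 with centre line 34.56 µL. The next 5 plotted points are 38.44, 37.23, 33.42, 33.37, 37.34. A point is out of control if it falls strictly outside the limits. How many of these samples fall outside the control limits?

All 5 points lie within [28.72, 40.40].

0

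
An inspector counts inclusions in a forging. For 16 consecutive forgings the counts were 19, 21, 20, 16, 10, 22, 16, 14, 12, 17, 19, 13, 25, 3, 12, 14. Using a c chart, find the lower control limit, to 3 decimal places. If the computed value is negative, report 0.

c̄ = (19 + 21 + 20 + 16 + 10 + 22 + 16 + 14 + 12 + 17 + 19 + 13 + 25 + 3 + 12 + 14) / 16 = 253 / 16 = 15.8125
LCL = c̄ − 3√c̄ = 15.8125 − 3 × 3.9765 = 3.8830

3.883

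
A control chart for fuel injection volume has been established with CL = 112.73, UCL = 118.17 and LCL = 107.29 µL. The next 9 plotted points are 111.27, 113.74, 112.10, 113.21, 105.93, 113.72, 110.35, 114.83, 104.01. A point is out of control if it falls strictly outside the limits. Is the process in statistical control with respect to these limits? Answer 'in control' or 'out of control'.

out of control

Compare each point to [107.29, 118.17]: sample 5 = 105.93 < LCL; sample 9 = 104.01 < LCL.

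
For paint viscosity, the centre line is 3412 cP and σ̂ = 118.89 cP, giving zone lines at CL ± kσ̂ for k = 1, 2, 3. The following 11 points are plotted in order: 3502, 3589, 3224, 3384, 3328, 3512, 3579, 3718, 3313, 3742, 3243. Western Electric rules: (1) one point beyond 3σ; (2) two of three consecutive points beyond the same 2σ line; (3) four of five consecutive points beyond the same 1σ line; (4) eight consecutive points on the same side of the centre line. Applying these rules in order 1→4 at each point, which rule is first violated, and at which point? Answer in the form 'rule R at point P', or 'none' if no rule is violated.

rule 2 at point 10

Zone of each point (C = within 1σ̂, B = 1σ̂–2σ̂, A = 2σ̂–3σ̂, * = beyond 3σ̂; sign = side of CL): 1:+C, 2:+B, 3:-B, 4:-C, 5:-C, 6:+C, 7:+B, 8:+A, 9:-C, 10:+A, 11:-B
Rule 2 (two of three consecutive points beyond the same 2σ limit) is satisfied at point 10.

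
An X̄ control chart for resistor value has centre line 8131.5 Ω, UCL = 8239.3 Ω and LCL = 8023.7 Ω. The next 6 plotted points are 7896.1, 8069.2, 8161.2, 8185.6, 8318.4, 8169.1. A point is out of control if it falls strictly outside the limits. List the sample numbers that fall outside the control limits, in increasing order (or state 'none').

Compare each point to [8023.7, 8239.3]: sample 1 = 7896.1 < LCL; sample 5 = 8318.4 > UCL.

1, 5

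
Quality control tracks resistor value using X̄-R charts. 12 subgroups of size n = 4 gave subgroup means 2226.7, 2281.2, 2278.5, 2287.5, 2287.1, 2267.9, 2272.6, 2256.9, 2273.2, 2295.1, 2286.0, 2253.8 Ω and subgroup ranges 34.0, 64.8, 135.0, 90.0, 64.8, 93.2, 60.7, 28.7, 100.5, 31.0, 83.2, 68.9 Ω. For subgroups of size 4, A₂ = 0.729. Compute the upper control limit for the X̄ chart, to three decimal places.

2324.137

X̄̄ = (2226.7 + 2281.2 + 2278.5 + 2287.5 + 2287.1 + 2267.9 + 2272.6 + 2256.9 + 2273.2 + 2295.1 + 2286.0 + 2253.8) / 12 = 27266.5000 / 12 = 2272.2083
R̄ = (34.0 + 64.8 + 135.0 + 90.0 + 64.8 + 93.2 + 60.7 + 28.7 + 100.5 + 31.0 + 83.2 + 68.9) / 12 = 854.8000 / 12 = 71.2333
UCL = X̄̄ + A₂·R̄ = 2272.2083 + 0.729 × 71.2333 = 2324.1374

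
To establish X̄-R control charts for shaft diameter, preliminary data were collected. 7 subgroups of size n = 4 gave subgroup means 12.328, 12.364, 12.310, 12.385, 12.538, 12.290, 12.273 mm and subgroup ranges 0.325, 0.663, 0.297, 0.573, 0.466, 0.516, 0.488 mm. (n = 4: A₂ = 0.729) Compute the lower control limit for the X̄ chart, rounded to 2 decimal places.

X̄̄ = (12.328 + 12.364 + 12.310 + 12.385 + 12.538 + 12.290 + 12.273) / 7 = 86.4880 / 7 = 12.3554
R̄ = (0.325 + 0.663 + 0.297 + 0.573 + 0.466 + 0.516 + 0.488) / 7 = 3.3280 / 7 = 0.4754
LCL = X̄̄ − A₂·R̄ = 12.3554 − 0.729 × 0.4754 = 12.0088

12.01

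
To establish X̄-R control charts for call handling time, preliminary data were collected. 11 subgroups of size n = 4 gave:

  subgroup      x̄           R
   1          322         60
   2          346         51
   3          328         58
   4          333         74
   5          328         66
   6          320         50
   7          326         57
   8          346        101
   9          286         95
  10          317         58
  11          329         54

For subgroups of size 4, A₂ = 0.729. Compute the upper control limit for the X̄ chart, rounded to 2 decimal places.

X̄̄ = (322 + 346 + 328 + 333 + 328 + 320 + 326 + 346 + 286 + 317 + 329) / 11 = 3581.0000 / 11 = 325.5455
R̄ = (60 + 51 + 58 + 74 + 66 + 50 + 57 + 101 + 95 + 58 + 54) / 11 = 724.0000 / 11 = 65.8182
UCL = X̄̄ + A₂·R̄ = 325.5455 + 0.729 × 65.8182 = 373.5269

373.53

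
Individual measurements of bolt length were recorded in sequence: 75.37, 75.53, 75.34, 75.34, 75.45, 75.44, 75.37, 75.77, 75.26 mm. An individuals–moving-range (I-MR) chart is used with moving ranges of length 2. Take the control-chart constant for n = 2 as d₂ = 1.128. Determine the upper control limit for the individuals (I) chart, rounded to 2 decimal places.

75.91

X̄ = (75.37 + 75.53 + 75.34 + 75.34 + 75.45 + 75.44 + 75.37 + 75.77 + 75.26) / 9 = 75.4300
Moving ranges: 0.16, 0.19, 0.00, 0.11, 0.01, 0.07, 0.40, 0.51; M̄R̄ = 1.4500 / 8 = 0.1812
UCL = X̄ + 3·M̄R̄/d₂ = 75.4300 + 3 × 0.1812 / 1.128 = 75.9120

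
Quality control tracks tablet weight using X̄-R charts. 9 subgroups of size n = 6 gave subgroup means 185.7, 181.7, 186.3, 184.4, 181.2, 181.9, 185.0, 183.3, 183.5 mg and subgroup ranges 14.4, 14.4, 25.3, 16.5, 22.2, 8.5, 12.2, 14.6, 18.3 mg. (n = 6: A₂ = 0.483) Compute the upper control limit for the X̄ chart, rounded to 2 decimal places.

191.52

X̄̄ = (185.7 + 181.7 + 186.3 + 184.4 + 181.2 + 181.9 + 185.0 + 183.3 + 183.5) / 9 = 1653.0000 / 9 = 183.6667
R̄ = (14.4 + 14.4 + 25.3 + 16.5 + 22.2 + 8.5 + 12.2 + 14.6 + 18.3) / 9 = 146.4000 / 9 = 16.2667
UCL = X̄̄ + A₂·R̄ = 183.6667 + 0.483 × 16.2667 = 191.5235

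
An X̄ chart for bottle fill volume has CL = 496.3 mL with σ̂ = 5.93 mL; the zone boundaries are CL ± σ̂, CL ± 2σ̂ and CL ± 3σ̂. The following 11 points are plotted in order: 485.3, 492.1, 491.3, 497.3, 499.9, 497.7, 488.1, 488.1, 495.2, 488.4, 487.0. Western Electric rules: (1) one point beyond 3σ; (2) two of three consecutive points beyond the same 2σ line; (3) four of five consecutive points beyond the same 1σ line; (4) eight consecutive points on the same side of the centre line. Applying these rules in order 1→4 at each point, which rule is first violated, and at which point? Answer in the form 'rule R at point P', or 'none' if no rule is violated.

rule 3 at point 11

Zone of each point (C = within 1σ̂, B = 1σ̂–2σ̂, A = 2σ̂–3σ̂, * = beyond 3σ̂; sign = side of CL): 1:-B, 2:-C, 3:-C, 4:+C, 5:+C, 6:+C, 7:-B, 8:-B, 9:-C, 10:-B, 11:-B
Rule 3 (four of five consecutive points beyond the same 1σ limit) is satisfied at point 11.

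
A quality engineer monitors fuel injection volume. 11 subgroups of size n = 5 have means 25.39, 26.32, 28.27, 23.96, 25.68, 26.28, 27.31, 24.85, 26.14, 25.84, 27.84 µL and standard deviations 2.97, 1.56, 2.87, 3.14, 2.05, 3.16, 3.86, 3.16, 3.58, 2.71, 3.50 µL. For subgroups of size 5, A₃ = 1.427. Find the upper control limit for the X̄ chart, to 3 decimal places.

30.395

X̄̄ = (25.39 + 26.32 + 28.27 + 23.96 + 25.68 + 26.28 + 27.31 + 24.85 + 26.14 + 25.84 + 27.84) / 11 = 26.1709
s̄ = (2.97 + 1.56 + 2.87 + 3.14 + 2.05 + 3.16 + 3.86 + 3.16 + 3.58 + 2.71 + 3.50) / 11 = 2.9600
UCL = X̄̄ + A₃·s̄ = 26.1709 + 1.427 × 2.9600 = 30.3948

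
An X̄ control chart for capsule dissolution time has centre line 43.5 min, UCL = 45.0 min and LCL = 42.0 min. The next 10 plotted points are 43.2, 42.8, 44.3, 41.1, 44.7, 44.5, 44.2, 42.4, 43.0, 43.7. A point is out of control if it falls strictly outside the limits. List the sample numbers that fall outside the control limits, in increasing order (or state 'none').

4

Compare each point to [42.0, 45.0]: sample 4 = 41.1 < LCL.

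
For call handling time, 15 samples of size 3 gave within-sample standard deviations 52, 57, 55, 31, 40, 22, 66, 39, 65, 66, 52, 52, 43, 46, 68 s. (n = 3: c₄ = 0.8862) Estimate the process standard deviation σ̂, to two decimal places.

s̄ = (52 + 57 + 55 + 31 + 40 + 22 + 66 + 39 + 65 + 66 + 52 + 52 + 43 + 46 + 68) / 15 = 50.2667
σ̂ = s̄ / c₄ = 50.2667 / 0.8862 = 56.7216

56.72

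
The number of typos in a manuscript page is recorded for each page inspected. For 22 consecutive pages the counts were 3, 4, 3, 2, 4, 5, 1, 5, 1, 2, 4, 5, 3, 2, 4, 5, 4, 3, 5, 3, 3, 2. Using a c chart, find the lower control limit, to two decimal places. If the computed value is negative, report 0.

c̄ = (3 + 4 + 3 + 2 + 4 + 5 + 1 + 5 + 1 + 2 + 4 + 5 + 3 + 2 + 4 + 5 + 4 + 3 + 5 + 3 + 3 + 2) / 22 = 73 / 22 = 3.3182
LCL = c̄ − 3√c̄ = 3.3182 − 3 × 1.8216 = -2.1466 → 0 (cannot be negative)

0.00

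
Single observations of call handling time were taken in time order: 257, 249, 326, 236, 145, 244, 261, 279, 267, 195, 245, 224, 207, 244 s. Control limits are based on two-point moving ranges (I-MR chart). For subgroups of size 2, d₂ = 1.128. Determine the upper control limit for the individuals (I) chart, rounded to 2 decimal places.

365.95

X̄ = (257 + 249 + 326 + 236 + 145 + 244 + 261 + 279 + 267 + 195 + 245 + 224 + 207 + 244) / 14 = 241.3571
Moving ranges: 8, 77, 90, 91, 99, 17, 18, 12, 72, 50, 21, 17, 37; M̄R̄ = 609.0000 / 13 = 46.8462
UCL = X̄ + 3·M̄R̄/d₂ = 241.3571 + 3 × 46.8462 / 1.128 = 365.9480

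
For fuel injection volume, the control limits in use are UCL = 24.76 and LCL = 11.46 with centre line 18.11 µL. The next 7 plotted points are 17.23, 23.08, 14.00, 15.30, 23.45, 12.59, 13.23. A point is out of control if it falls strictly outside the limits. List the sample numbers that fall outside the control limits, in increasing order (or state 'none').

none

All 7 points lie within [11.46, 24.76].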